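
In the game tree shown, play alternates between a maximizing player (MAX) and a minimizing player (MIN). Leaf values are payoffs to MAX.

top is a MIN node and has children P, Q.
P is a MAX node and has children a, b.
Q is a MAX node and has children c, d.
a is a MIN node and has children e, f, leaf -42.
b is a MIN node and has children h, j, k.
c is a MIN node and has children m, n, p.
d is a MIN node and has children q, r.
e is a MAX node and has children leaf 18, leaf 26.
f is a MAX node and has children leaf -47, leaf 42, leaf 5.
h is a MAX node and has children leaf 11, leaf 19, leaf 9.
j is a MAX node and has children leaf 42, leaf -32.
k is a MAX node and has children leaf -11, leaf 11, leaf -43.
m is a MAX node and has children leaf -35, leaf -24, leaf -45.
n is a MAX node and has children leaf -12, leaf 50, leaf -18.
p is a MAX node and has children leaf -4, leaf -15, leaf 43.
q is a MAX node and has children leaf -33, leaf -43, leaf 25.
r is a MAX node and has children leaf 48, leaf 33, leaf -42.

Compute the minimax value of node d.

q (MAX): max(-33, -43, 25) = 25
r (MAX): max(48, 33, -42) = 48
d (MIN): min(25, 48) = 25

25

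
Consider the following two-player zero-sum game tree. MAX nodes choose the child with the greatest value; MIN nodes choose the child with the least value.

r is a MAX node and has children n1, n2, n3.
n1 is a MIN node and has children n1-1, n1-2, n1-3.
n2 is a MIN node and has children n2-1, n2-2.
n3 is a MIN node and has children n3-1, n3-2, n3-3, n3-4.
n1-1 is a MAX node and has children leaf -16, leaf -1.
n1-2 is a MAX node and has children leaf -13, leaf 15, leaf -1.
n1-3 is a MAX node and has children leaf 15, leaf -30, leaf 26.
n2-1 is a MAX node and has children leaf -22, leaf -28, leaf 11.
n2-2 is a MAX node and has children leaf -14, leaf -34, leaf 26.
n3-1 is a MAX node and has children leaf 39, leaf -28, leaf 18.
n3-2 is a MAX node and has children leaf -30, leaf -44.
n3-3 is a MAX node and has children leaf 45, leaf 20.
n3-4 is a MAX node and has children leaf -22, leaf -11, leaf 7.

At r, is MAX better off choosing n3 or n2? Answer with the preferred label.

n2

n3-1 (MAX): max(39, -28, 18) = 39
n3-2 (MAX): max(-30, -44) = -30
n3-3 (MAX): max(45, 20) = 45
n3-4 (MAX): max(-22, -11, 7) = 7
n3 (MIN): min(39, -30, 45, 7) = -30
n2-1 (MAX): max(-22, -28, 11) = 11
n2-2 (MAX): max(-14, -34, 26) = 26
n2 (MIN): min(11, 26) = 11
MAX prefers the higher value; n3=-30, n2=11. n2 is better since 11 > -30.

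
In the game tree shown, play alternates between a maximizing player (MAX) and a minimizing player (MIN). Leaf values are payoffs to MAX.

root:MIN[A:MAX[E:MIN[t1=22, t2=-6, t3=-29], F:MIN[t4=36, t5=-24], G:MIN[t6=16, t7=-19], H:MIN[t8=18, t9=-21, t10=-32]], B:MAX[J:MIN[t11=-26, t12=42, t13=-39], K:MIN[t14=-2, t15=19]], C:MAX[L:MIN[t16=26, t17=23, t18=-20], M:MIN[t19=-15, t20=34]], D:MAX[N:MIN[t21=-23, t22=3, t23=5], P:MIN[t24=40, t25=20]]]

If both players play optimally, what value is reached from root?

-19

E (MIN): min(22, -6, -29) = -29
F (MIN): min(36, -24) = -24
G (MIN): min(16, -19) = -19
H (MIN): min(18, -21, -32) = -32
A (MAX): max(-29, -24, -19, -32) = -19
J (MIN): min(-26, 42, -39) = -39
K (MIN): min(-2, 19) = -2
B (MAX): max(-39, -2) = -2
L (MIN): min(26, 23, -20) = -20
M (MIN): min(-15, 34) = -15
C (MAX): max(-20, -15) = -15
N (MIN): min(-23, 3, 5) = -23
P (MIN): min(40, 20) = 20
D (MAX): max(-23, 20) = 20
root (MIN): min(-19, -2, -15, 20) = -19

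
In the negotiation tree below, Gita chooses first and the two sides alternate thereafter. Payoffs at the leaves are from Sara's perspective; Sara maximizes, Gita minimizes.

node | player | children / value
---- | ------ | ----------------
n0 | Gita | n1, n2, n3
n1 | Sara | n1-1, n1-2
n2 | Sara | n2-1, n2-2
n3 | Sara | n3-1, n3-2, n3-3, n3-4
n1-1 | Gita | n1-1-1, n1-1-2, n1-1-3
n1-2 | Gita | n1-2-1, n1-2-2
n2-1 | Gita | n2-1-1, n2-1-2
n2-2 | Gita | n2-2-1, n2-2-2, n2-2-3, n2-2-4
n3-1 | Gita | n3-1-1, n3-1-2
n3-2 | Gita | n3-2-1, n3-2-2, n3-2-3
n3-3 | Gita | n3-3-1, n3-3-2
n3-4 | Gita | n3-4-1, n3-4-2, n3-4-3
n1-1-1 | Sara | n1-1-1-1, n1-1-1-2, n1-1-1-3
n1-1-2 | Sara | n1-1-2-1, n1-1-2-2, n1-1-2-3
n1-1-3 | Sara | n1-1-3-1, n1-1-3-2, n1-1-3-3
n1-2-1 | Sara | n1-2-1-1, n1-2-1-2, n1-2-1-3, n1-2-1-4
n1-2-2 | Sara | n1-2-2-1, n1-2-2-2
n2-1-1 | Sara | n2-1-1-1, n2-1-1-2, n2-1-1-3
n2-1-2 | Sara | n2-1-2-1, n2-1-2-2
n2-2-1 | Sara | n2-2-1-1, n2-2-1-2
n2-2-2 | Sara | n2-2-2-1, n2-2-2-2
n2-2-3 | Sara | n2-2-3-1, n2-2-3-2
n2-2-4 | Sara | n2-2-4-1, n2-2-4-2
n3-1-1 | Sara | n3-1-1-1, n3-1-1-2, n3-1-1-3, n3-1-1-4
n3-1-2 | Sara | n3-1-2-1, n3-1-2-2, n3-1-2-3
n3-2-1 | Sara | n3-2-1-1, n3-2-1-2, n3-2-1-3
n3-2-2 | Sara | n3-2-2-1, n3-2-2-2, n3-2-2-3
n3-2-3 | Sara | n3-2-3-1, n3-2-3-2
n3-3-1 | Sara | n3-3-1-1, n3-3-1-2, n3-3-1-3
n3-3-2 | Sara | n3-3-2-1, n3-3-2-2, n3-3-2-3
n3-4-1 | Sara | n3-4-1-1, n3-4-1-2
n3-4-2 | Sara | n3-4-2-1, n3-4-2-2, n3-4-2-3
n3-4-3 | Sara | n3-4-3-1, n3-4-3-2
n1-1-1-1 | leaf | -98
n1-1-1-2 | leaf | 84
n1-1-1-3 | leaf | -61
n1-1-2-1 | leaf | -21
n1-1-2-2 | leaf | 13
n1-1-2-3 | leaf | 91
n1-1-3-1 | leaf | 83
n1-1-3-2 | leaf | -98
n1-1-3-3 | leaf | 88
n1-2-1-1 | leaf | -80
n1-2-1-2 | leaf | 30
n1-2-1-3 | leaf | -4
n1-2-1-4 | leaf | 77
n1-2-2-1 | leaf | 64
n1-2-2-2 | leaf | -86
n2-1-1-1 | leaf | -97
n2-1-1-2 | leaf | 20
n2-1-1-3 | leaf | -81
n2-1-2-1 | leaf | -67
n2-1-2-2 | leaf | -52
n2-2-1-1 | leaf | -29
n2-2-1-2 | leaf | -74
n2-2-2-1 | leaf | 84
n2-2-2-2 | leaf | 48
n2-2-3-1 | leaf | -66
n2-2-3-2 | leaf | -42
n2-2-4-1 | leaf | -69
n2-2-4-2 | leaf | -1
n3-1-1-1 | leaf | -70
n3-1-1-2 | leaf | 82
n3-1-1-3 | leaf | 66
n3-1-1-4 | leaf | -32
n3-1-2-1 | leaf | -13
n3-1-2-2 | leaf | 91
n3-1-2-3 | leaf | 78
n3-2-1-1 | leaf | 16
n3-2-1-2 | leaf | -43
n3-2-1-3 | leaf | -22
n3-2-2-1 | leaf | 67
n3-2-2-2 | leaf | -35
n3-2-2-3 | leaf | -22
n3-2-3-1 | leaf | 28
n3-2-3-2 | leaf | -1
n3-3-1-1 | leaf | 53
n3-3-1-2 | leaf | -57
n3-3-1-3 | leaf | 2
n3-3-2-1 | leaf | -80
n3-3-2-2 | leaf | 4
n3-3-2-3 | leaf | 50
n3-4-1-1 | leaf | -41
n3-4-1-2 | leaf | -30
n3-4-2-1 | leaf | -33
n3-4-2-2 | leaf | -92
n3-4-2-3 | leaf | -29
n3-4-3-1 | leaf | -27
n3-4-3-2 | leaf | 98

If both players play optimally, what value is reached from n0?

-42

n1-1-1 (Sara): max(-98, 84, -61) = 84
n1-1-2 (Sara): max(-21, 13, 91) = 91
n1-1-3 (Sara): max(83, -98, 88) = 88
n1-1 (Gita): min(84, 91, 88) = 84
n1-2-1 (Sara): max(-80, 30, -4, 77) = 77
n1-2-2 (Sara): max(64, -86) = 64
n1-2 (Gita): min(77, 64) = 64
n1 (Sara): max(84, 64) = 84
n2-1-1 (Sara): max(-97, 20, -81) = 20
n2-1-2 (Sara): max(-67, -52) = -52
n2-1 (Gita): min(20, -52) = -52
n2-2-1 (Sara): max(-29, -74) = -29
n2-2-2 (Sara): max(84, 48) = 84
n2-2-3 (Sara): max(-66, -42) = -42
n2-2-4 (Sara): max(-69, -1) = -1
n2-2 (Gita): min(-29, 84, -42, -1) = -42
n2 (Sara): max(-52, -42) = -42
n3-1-1 (Sara): max(-70, 82, 66, -32) = 82
n3-1-2 (Sara): max(-13, 91, 78) = 91
n3-1 (Gita): min(82, 91) = 82
n3-2-1 (Sara): max(16, -43, -22) = 16
n3-2-2 (Sara): max(67, -35, -22) = 67
n3-2-3 (Sara): max(28, -1) = 28
n3-2 (Gita): min(16, 67, 28) = 16
n3-3-1 (Sara): max(53, -57, 2) = 53
n3-3-2 (Sara): max(-80, 4, 50) = 50
n3-3 (Gita): min(53, 50) = 50
n3-4-1 (Sara): max(-41, -30) = -30
n3-4-2 (Sara): max(-33, -92, -29) = -29
n3-4-3 (Sara): max(-27, 98) = 98
n3-4 (Gita): min(-30, -29, 98) = -30
n3 (Sara): max(82, 16, 50, -30) = 82
n0 (Gita): min(84, -42, 82) = -42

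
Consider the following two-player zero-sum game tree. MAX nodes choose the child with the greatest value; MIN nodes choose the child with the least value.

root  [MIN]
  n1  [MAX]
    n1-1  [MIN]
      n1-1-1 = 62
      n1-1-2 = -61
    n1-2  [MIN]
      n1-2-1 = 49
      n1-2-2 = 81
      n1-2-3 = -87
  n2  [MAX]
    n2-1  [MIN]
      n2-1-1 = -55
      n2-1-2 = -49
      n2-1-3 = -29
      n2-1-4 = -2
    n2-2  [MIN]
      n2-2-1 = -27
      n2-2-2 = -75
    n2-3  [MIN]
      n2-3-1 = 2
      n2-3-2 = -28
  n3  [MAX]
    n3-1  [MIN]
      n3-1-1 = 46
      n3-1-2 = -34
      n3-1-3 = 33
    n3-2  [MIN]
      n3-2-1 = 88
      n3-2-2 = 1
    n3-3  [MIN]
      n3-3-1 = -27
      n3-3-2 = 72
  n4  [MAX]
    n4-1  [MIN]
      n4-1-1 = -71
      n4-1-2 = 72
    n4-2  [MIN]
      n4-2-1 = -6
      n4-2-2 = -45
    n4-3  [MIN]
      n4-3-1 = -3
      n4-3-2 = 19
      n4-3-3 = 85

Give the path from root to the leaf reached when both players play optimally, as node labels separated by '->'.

n1-1 (MIN): min(62, -61) = -61
n1-2 (MIN): min(49, 81, -87) = -87
n1 (MAX): max(-61, -87) = -61
n2-1 (MIN): min(-55, -49, -29, -2) = -55
n2-2 (MIN): min(-27, -75) = -75
n2-3 (MIN): min(2, -28) = -28
n2 (MAX): max(-55, -75, -28) = -28
n3-1 (MIN): min(46, -34, 33) = -34
n3-2 (MIN): min(88, 1) = 1
n3-3 (MIN): min(-27, 72) = -27
n3 (MAX): max(-34, 1, -27) = 1
n4-1 (MIN): min(-71, 72) = -71
n4-2 (MIN): min(-6, -45) = -45
n4-3 (MIN): min(-3, 19, 85) = -3
n4 (MAX): max(-71, -45, -3) = -3
root (MIN): min(-61, -28, 1, -3) = -61
At root, MIN picks n1 (lowest: -61).
At n1, MAX picks n1-1 (highest: -61).
At n1-1, MIN picks n1-1-2 (lowest: -61).
Terminal value -61.

root -> n1 -> n1-1 -> n1-1-2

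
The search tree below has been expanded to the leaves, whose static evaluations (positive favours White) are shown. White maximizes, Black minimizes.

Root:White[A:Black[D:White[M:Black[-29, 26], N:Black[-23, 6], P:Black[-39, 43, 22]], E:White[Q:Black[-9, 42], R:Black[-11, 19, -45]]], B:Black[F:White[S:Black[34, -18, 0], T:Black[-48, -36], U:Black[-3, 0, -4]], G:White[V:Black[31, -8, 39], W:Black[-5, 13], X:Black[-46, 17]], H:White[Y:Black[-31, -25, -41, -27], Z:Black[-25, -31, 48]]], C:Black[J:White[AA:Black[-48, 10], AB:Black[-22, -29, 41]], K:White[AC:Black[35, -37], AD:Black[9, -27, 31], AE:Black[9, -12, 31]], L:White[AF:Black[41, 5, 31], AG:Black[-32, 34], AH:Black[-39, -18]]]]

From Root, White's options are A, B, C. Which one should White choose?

M (Black): min(-29, 26) = -29
N (Black): min(-23, 6) = -23
P (Black): min(-39, 43, 22) = -39
D (White): max(-29, -23, -39) = -23
Q (Black): min(-9, 42) = -9
R (Black): min(-11, 19, -45) = -45
E (White): max(-9, -45) = -9
A (Black): min(-23, -9) = -23
S (Black): min(34, -18, 0) = -18
T (Black): min(-48, -36) = -48
U (Black): min(-3, 0, -4) = -4
F (White): max(-18, -48, -4) = -4
V (Black): min(31, -8, 39) = -8
W (Black): min(-5, 13) = -5
X (Black): min(-46, 17) = -46
G (White): max(-8, -5, -46) = -5
Y (Black): min(-31, -25, -41, -27) = -41
Z (Black): min(-25, -31, 48) = -31
H (White): max(-41, -31) = -31
B (Black): min(-4, -5, -31) = -31
AA (Black): min(-48, 10) = -48
AB (Black): min(-22, -29, 41) = -29
J (White): max(-48, -29) = -29
AC (Black): min(35, -37) = -37
AD (Black): min(9, -27, 31) = -27
AE (Black): min(9, -12, 31) = -12
K (White): max(-37, -27, -12) = -12
AF (Black): min(41, 5, 31) = 5
AG (Black): min(-32, 34) = -32
AH (Black): min(-39, -18) = -39
L (White): max(5, -32, -39) = 5
C (Black): min(-29, -12, 5) = -29
Root (White): max(-23, -31, -29) = -23
White at Root wants the highest of {A=-23, B=-31, C=-29}, so chooses A.

A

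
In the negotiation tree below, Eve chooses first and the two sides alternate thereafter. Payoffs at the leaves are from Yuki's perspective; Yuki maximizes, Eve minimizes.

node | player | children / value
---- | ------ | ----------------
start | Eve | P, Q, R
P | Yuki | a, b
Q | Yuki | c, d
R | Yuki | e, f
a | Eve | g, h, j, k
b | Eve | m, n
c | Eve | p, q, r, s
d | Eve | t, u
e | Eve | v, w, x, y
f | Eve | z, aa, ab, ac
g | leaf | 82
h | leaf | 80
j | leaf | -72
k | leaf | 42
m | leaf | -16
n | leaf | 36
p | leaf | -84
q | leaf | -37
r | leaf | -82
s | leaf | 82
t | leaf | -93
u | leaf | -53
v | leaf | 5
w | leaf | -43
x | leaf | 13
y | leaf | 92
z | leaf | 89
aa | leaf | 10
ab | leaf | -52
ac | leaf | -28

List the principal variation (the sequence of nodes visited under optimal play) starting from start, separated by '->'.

a (Eve): min(82, 80, -72, 42) = -72
b (Eve): min(-16, 36) = -16
P (Yuki): max(-72, -16) = -16
c (Eve): min(-84, -37, -82, 82) = -84
d (Eve): min(-93, -53) = -93
Q (Yuki): max(-84, -93) = -84
e (Eve): min(5, -43, 13, 92) = -43
f (Eve): min(89, 10, -52, -28) = -52
R (Yuki): max(-43, -52) = -43
start (Eve): min(-16, -84, -43) = -84
At start, Eve picks Q (lowest: -84).
At Q, Yuki picks c (highest: -84).
At c, Eve picks p (lowest: -84).
Terminal value -84.

start -> Q -> c -> p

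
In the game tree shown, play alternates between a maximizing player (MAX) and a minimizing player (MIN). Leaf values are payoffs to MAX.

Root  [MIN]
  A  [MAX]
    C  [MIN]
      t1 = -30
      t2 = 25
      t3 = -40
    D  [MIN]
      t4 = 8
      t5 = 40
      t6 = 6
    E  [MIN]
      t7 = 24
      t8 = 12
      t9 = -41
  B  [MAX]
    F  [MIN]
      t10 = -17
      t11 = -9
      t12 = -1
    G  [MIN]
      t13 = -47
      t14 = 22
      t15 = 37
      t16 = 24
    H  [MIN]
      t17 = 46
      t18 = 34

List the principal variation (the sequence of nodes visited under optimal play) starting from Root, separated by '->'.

C (MIN): min(-30, 25, -40) = -40
D (MIN): min(8, 40, 6) = 6
E (MIN): min(24, 12, -41) = -41
A (MAX): max(-40, 6, -41) = 6
F (MIN): min(-17, -9, -1) = -17
G (MIN): min(-47, 22, 37, 24) = -47
H (MIN): min(46, 34) = 34
B (MAX): max(-17, -47, 34) = 34
Root (MIN): min(6, 34) = 6
At Root, MIN picks A (lowest: 6).
At A, MAX picks D (highest: 6).
At D, MIN picks t6 (lowest: 6).
Terminal value 6.

Root -> A -> D -> t6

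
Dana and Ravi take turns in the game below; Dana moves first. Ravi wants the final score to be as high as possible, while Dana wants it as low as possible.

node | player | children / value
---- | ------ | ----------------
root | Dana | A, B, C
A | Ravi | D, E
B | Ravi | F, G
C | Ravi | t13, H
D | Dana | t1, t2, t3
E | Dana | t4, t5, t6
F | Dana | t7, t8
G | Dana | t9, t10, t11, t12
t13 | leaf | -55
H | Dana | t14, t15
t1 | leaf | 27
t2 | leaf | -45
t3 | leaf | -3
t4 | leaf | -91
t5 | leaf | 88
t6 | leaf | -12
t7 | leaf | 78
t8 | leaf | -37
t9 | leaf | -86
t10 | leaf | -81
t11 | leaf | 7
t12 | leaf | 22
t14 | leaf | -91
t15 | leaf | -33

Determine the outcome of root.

D (Dana): min(27, -45, -3) = -45
E (Dana): min(-91, 88, -12) = -91
A (Ravi): max(-45, -91) = -45
F (Dana): min(78, -37) = -37
G (Dana): min(-86, -81, 7, 22) = -86
B (Ravi): max(-37, -86) = -37
H (Dana): min(-91, -33) = -91
C (Ravi): max(-55, -91) = -55
root (Dana): min(-45, -37, -55) = -55

-55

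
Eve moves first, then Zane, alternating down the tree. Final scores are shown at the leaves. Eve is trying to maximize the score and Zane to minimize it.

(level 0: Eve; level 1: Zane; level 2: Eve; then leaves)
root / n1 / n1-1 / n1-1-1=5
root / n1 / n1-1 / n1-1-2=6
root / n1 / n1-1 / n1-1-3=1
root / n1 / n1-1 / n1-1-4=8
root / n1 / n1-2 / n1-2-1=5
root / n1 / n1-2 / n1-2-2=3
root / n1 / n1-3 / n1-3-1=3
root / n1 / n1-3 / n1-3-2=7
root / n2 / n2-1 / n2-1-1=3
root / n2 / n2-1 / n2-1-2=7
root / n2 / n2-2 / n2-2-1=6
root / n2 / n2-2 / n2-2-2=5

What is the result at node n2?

6

n2-1 (Eve): max(3, 7) = 7
n2-2 (Eve): max(6, 5) = 6
n2 (Zane): min(7, 6) = 6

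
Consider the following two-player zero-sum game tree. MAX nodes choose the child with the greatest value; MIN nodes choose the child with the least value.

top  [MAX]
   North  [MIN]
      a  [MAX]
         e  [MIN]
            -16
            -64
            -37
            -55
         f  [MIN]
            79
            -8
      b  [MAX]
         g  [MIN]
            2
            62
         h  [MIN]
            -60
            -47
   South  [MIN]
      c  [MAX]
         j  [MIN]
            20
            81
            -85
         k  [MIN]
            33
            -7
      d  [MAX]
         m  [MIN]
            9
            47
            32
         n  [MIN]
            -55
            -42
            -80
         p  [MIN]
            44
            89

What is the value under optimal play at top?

e (MIN): min(-16, -64, -37, -55) = -64
f (MIN): min(79, -8) = -8
a (MAX): max(-64, -8) = -8
g (MIN): min(2, 62) = 2
h (MIN): min(-60, -47) = -60
b (MAX): max(2, -60) = 2
North (MIN): min(-8, 2) = -8
j (MIN): min(20, 81, -85) = -85
k (MIN): min(33, -7) = -7
c (MAX): max(-85, -7) = -7
m (MIN): min(9, 47, 32) = 9
n (MIN): min(-55, -42, -80) = -80
p (MIN): min(44, 89) = 44
d (MAX): max(9, -80, 44) = 44
South (MIN): min(-7, 44) = -7
top (MAX): max(-8, -7) = -7

-7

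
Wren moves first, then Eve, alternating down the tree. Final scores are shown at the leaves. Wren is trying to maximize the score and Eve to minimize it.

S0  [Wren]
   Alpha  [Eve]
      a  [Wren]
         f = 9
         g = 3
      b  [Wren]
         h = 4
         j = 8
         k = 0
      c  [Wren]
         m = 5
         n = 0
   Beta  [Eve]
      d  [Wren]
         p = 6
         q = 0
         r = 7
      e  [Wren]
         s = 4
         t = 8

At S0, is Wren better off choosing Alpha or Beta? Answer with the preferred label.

Beta

a (Wren): max(9, 3) = 9
b (Wren): max(4, 8, 0) = 8
c (Wren): max(5, 0) = 5
Alpha (Eve): min(9, 8, 5) = 5
d (Wren): max(6, 0, 7) = 7
e (Wren): max(4, 8) = 8
Beta (Eve): min(7, 8) = 7
Wren prefers the higher value; Alpha=5, Beta=7. Beta is better since 7 > 5.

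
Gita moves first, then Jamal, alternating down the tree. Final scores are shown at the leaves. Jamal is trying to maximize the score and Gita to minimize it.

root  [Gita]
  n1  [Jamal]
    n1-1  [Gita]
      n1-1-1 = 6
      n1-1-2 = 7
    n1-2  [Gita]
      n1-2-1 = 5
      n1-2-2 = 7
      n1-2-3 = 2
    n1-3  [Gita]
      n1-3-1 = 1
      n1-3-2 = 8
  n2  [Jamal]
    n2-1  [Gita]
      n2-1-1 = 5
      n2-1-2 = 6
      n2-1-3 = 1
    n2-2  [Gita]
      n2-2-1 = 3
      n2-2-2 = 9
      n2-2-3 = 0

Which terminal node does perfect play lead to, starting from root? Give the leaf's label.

n2-1-3

n1-1 (Gita): min(6, 7) = 6
n1-2 (Gita): min(5, 7, 2) = 2
n1-3 (Gita): min(1, 8) = 1
n1 (Jamal): max(6, 2, 1) = 6
n2-1 (Gita): min(5, 6, 1) = 1
n2-2 (Gita): min(3, 9, 0) = 0
n2 (Jamal): max(1, 0) = 1
root (Gita): min(6, 1) = 1
At root, Gita picks n2 (lowest: 1).
At n2, Jamal picks n2-1 (highest: 1).
At n2-1, Gita picks n2-1-3 (lowest: 1).
Terminal value 1.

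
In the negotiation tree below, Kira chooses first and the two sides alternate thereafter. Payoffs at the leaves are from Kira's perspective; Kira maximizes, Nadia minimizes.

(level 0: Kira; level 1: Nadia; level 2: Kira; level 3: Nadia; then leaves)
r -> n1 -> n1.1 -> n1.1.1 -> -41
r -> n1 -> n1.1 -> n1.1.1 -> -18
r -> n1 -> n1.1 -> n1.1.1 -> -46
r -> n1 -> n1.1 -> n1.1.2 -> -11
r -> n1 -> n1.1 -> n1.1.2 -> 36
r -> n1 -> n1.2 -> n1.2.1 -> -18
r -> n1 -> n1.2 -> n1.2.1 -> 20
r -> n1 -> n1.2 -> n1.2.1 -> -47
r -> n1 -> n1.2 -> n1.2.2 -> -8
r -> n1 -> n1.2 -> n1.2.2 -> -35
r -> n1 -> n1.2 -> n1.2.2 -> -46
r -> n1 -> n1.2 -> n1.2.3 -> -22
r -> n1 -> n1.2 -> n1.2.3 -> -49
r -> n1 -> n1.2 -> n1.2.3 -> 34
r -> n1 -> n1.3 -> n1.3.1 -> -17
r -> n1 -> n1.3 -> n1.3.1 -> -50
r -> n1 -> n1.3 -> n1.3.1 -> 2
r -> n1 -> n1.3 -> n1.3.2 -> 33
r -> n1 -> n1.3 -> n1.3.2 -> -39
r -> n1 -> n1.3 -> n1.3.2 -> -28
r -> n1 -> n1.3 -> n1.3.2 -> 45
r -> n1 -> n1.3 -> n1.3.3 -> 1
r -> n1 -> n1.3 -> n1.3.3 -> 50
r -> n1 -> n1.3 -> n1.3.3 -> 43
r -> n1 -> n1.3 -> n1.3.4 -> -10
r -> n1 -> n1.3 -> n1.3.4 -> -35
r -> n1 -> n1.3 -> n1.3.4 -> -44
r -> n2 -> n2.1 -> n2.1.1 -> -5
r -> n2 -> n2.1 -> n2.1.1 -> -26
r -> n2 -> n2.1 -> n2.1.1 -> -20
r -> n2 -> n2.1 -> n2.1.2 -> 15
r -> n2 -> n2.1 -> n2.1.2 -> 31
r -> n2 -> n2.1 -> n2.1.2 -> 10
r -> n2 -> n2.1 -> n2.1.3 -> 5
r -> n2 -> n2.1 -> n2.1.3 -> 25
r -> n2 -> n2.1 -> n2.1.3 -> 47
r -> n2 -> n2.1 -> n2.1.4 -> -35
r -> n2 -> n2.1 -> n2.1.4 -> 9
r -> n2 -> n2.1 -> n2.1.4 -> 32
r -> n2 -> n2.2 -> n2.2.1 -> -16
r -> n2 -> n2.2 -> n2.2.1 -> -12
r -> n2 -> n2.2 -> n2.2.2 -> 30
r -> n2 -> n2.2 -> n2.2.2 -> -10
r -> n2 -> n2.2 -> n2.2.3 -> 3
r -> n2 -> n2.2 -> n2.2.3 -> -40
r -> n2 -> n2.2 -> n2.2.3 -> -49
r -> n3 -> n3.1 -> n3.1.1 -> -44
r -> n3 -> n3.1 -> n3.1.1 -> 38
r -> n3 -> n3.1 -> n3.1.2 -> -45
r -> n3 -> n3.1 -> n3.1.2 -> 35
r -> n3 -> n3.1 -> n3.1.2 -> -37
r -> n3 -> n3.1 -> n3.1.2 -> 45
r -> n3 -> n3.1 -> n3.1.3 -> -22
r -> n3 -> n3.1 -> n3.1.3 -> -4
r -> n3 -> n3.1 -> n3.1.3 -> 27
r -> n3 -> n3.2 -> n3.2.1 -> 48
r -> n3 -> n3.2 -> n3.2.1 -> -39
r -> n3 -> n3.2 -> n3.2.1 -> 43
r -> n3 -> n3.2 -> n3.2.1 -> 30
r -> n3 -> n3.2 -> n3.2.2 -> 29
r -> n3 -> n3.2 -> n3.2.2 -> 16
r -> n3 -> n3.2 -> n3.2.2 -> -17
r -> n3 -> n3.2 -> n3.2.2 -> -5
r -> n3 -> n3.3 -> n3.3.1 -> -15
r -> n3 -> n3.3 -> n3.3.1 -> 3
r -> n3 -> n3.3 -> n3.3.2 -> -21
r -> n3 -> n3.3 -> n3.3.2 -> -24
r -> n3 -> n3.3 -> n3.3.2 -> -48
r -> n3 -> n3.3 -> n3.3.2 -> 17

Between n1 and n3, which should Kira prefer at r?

n3

n1.1.1 (Nadia): min(-41, -18, -46) = -46
n1.1.2 (Nadia): min(-11, 36) = -11
n1.1 (Kira): max(-46, -11) = -11
n1.2.1 (Nadia): min(-18, 20, -47) = -47
n1.2.2 (Nadia): min(-8, -35, -46) = -46
n1.2.3 (Nadia): min(-22, -49, 34) = -49
n1.2 (Kira): max(-47, -46, -49) = -46
n1.3.1 (Nadia): min(-17, -50, 2) = -50
n1.3.2 (Nadia): min(33, -39, -28, 45) = -39
n1.3.3 (Nadia): min(1, 50, 43) = 1
n1.3.4 (Nadia): min(-10, -35, -44) = -44
n1.3 (Kira): max(-50, -39, 1, -44) = 1
n1 (Nadia): min(-11, -46, 1) = -46
n3.1.1 (Nadia): min(-44, 38) = -44
n3.1.2 (Nadia): min(-45, 35, -37, 45) = -45
n3.1.3 (Nadia): min(-22, -4, 27) = -22
n3.1 (Kira): max(-44, -45, -22) = -22
n3.2.1 (Nadia): min(48, -39, 43, 30) = -39
n3.2.2 (Nadia): min(29, 16, -17, -5) = -17
n3.2 (Kira): max(-39, -17) = -17
n3.3.1 (Nadia): min(-15, 3) = -15
n3.3.2 (Nadia): min(-21, -24, -48, 17) = -48
n3.3 (Kira): max(-15, -48) = -15
n3 (Nadia): min(-22, -17, -15) = -22
Kira prefers the higher value; n1=-46, n3=-22. n3 is better since -22 > -46.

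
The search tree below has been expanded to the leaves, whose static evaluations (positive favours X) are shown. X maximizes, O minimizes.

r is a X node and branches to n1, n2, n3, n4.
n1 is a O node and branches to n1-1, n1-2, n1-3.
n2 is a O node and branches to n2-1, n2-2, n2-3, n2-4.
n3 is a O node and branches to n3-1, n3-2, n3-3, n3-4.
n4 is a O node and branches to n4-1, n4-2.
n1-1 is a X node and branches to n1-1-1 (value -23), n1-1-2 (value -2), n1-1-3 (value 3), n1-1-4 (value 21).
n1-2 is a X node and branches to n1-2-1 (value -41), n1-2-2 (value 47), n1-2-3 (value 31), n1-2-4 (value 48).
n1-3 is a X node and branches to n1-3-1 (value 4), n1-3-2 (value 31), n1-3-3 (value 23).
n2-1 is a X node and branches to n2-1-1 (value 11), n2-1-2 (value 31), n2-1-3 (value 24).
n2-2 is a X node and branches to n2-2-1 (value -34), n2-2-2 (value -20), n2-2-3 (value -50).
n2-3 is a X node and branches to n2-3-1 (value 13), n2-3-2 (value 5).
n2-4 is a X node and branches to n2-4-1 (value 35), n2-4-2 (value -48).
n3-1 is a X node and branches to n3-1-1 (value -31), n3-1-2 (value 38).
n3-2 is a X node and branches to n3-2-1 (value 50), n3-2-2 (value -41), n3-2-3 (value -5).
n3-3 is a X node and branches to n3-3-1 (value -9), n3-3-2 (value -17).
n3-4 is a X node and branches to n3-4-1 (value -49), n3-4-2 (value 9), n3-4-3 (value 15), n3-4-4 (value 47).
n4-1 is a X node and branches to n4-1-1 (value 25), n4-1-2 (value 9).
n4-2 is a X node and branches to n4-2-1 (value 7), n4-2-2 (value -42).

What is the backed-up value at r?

n1-1 (X): max(-23, -2, 3, 21) = 21
n1-2 (X): max(-41, 47, 31, 48) = 48
n1-3 (X): max(4, 31, 23) = 31
n1 (O): min(21, 48, 31) = 21
n2-1 (X): max(11, 31, 24) = 31
n2-2 (X): max(-34, -20, -50) = -20
n2-3 (X): max(13, 5) = 13
n2-4 (X): max(35, -48) = 35
n2 (O): min(31, -20, 13, 35) = -20
n3-1 (X): max(-31, 38) = 38
n3-2 (X): max(50, -41, -5) = 50
n3-3 (X): max(-9, -17) = -9
n3-4 (X): max(-49, 9, 15, 47) = 47
n3 (O): min(38, 50, -9, 47) = -9
n4-1 (X): max(25, 9) = 25
n4-2 (X): max(7, -42) = 7
n4 (O): min(25, 7) = 7
r (X): max(21, -20, -9, 7) = 21

21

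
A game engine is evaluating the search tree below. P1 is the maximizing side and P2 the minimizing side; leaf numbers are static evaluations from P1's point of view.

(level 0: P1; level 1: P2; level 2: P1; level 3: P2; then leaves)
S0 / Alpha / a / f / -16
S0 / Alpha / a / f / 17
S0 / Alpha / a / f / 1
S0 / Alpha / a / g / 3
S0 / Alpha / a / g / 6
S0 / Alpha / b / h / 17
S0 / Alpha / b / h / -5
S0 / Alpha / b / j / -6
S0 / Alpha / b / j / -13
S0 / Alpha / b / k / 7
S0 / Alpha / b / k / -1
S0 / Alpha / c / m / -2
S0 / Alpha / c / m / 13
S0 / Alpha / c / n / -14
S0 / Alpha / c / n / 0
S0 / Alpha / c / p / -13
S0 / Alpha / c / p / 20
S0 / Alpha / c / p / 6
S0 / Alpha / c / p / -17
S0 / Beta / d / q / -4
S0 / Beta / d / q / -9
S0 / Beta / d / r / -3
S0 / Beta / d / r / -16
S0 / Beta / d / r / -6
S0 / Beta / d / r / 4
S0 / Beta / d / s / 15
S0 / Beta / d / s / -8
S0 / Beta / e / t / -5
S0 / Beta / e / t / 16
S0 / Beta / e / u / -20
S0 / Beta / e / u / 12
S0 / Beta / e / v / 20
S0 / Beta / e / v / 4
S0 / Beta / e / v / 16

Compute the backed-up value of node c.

-2

m (P2): min(-2, 13) = -2
n (P2): min(-14, 0) = -14
p (P2): min(-13, 20, 6, -17) = -17
c (P1): max(-2, -14, -17) = -2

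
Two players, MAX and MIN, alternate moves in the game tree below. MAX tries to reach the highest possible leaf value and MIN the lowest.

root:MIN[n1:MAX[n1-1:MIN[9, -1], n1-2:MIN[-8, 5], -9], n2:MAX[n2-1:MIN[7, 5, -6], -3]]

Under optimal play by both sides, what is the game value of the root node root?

n1-1 (MIN): min(9, -1) = -1
n1-2 (MIN): min(-8, 5) = -8
n1 (MAX): max(-1, -8, -9) = -1
n2-1 (MIN): min(7, 5, -6) = -6
n2 (MAX): max(-6, -3) = -3
root (MIN): min(-1, -3) = -3

-3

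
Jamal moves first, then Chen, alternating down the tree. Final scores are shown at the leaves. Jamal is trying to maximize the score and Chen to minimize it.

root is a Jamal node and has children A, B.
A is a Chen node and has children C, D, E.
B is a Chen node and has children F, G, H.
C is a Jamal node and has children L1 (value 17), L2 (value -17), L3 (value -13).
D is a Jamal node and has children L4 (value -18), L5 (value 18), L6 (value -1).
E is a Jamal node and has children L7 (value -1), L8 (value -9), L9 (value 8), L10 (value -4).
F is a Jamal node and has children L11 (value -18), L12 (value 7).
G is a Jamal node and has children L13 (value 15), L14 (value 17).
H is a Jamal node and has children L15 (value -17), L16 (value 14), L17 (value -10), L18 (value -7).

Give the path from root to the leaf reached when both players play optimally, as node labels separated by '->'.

C (Jamal): max(17, -17, -13) = 17
D (Jamal): max(-18, 18, -1) = 18
E (Jamal): max(-1, -9, 8, -4) = 8
A (Chen): min(17, 18, 8) = 8
F (Jamal): max(-18, 7) = 7
G (Jamal): max(15, 17) = 17
H (Jamal): max(-17, 14, -10, -7) = 14
B (Chen): min(7, 17, 14) = 7
root (Jamal): max(8, 7) = 8
At root, Jamal picks A (highest: 8).
At A, Chen picks E (lowest: 8).
At E, Jamal picks L9 (highest: 8).
Terminal value 8.

root -> A -> E -> L9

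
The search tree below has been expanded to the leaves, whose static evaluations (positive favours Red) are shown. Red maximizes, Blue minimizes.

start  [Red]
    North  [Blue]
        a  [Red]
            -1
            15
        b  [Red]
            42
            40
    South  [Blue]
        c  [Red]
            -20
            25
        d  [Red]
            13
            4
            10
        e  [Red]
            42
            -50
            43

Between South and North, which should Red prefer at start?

c (Red): max(-20, 25) = 25
d (Red): max(13, 4, 10) = 13
e (Red): max(42, -50, 43) = 43
South (Blue): min(25, 13, 43) = 13
a (Red): max(-1, 15) = 15
b (Red): max(42, 40) = 42
North (Blue): min(15, 42) = 15
Red prefers the higher value; South=13, North=15. North is better since 15 > 13.

North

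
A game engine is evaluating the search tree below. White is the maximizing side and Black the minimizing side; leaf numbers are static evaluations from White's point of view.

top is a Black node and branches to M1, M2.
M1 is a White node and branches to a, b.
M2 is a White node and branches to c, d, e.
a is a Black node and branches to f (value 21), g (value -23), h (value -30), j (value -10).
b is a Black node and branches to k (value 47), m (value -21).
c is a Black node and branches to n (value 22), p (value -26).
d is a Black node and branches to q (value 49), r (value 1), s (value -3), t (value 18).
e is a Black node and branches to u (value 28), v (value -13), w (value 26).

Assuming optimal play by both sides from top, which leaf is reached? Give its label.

a (Black): min(21, -23, -30, -10) = -30
b (Black): min(47, -21) = -21
M1 (White): max(-30, -21) = -21
c (Black): min(22, -26) = -26
d (Black): min(49, 1, -3, 18) = -3
e (Black): min(28, -13, 26) = -13
M2 (White): max(-26, -3, -13) = -3
top (Black): min(-21, -3) = -21
At top, Black picks M1 (lowest: -21).
At M1, White picks b (highest: -21).
At b, Black picks m (lowest: -21).
Terminal value -21.

m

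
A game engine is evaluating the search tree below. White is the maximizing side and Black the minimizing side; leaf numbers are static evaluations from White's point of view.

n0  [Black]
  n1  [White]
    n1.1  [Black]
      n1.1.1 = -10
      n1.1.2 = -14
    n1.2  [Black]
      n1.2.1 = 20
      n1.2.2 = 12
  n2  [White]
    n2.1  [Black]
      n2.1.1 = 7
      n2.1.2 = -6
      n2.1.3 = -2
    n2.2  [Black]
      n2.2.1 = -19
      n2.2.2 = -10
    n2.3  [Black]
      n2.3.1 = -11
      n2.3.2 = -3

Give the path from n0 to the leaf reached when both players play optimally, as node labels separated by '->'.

n1.1 (Black): min(-10, -14) = -14
n1.2 (Black): min(20, 12) = 12
n1 (White): max(-14, 12) = 12
n2.1 (Black): min(7, -6, -2) = -6
n2.2 (Black): min(-19, -10) = -19
n2.3 (Black): min(-11, -3) = -11
n2 (White): max(-6, -19, -11) = -6
n0 (Black): min(12, -6) = -6
At n0, Black picks n2 (lowest: -6).
At n2, White picks n2.1 (highest: -6).
At n2.1, Black picks n2.1.2 (lowest: -6).
Terminal value -6.

n0 -> n2 -> n2.1 -> n2.1.2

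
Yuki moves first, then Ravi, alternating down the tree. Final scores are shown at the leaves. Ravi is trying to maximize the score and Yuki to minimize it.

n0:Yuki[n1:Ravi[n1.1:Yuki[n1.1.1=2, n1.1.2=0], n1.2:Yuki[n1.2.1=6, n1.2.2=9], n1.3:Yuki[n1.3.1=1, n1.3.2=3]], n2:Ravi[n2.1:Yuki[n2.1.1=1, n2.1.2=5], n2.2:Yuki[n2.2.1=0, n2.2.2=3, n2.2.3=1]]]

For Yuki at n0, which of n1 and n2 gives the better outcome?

n2

n1.1 (Yuki): min(2, 0) = 0
n1.2 (Yuki): min(6, 9) = 6
n1.3 (Yuki): min(1, 3) = 1
n1 (Ravi): max(0, 6, 1) = 6
n2.1 (Yuki): min(1, 5) = 1
n2.2 (Yuki): min(0, 3, 1) = 0
n2 (Ravi): max(1, 0) = 1
Yuki prefers the lower value; n1=6, n2=1. n2 is better since 1 < 6.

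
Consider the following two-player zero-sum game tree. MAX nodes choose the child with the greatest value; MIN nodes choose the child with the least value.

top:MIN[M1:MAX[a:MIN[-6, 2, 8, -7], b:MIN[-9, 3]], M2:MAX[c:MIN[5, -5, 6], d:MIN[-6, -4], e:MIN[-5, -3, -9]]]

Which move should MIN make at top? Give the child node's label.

a (MIN): min(-6, 2, 8, -7) = -7
b (MIN): min(-9, 3) = -9
M1 (MAX): max(-7, -9) = -7
c (MIN): min(5, -5, 6) = -5
d (MIN): min(-6, -4) = -6
e (MIN): min(-5, -3, -9) = -9
M2 (MAX): max(-5, -6, -9) = -5
top (MIN): min(-7, -5) = -7
MIN at top wants the lowest of {M1=-7, M2=-5}, so chooses M1.

M1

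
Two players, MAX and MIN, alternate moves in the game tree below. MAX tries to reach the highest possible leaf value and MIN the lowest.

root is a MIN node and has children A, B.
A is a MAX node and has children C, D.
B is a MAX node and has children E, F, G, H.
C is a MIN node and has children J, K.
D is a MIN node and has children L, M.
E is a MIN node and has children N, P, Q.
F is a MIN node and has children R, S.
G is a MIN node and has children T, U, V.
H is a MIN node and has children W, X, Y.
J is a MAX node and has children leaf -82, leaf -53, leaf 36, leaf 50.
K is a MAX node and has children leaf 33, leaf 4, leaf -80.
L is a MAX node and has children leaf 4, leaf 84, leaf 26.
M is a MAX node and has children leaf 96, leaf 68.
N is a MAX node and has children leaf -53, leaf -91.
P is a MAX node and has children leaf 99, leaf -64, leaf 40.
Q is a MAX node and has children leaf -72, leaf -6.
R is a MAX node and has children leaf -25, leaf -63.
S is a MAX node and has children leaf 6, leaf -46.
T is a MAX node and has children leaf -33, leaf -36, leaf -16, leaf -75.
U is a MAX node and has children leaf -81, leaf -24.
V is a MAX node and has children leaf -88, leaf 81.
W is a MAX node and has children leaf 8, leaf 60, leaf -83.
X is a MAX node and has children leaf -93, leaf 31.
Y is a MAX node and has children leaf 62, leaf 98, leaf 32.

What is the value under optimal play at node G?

T (MAX): max(-33, -36, -16, -75) = -16
U (MAX): max(-81, -24) = -24
V (MAX): max(-88, 81) = 81
G (MIN): min(-16, -24, 81) = -24

-24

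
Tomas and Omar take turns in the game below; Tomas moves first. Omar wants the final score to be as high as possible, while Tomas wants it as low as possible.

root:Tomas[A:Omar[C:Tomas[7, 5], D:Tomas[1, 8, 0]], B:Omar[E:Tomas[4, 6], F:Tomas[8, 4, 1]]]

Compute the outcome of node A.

5

C (Tomas): min(7, 5) = 5
D (Tomas): min(1, 8, 0) = 0
A (Omar): max(5, 0) = 5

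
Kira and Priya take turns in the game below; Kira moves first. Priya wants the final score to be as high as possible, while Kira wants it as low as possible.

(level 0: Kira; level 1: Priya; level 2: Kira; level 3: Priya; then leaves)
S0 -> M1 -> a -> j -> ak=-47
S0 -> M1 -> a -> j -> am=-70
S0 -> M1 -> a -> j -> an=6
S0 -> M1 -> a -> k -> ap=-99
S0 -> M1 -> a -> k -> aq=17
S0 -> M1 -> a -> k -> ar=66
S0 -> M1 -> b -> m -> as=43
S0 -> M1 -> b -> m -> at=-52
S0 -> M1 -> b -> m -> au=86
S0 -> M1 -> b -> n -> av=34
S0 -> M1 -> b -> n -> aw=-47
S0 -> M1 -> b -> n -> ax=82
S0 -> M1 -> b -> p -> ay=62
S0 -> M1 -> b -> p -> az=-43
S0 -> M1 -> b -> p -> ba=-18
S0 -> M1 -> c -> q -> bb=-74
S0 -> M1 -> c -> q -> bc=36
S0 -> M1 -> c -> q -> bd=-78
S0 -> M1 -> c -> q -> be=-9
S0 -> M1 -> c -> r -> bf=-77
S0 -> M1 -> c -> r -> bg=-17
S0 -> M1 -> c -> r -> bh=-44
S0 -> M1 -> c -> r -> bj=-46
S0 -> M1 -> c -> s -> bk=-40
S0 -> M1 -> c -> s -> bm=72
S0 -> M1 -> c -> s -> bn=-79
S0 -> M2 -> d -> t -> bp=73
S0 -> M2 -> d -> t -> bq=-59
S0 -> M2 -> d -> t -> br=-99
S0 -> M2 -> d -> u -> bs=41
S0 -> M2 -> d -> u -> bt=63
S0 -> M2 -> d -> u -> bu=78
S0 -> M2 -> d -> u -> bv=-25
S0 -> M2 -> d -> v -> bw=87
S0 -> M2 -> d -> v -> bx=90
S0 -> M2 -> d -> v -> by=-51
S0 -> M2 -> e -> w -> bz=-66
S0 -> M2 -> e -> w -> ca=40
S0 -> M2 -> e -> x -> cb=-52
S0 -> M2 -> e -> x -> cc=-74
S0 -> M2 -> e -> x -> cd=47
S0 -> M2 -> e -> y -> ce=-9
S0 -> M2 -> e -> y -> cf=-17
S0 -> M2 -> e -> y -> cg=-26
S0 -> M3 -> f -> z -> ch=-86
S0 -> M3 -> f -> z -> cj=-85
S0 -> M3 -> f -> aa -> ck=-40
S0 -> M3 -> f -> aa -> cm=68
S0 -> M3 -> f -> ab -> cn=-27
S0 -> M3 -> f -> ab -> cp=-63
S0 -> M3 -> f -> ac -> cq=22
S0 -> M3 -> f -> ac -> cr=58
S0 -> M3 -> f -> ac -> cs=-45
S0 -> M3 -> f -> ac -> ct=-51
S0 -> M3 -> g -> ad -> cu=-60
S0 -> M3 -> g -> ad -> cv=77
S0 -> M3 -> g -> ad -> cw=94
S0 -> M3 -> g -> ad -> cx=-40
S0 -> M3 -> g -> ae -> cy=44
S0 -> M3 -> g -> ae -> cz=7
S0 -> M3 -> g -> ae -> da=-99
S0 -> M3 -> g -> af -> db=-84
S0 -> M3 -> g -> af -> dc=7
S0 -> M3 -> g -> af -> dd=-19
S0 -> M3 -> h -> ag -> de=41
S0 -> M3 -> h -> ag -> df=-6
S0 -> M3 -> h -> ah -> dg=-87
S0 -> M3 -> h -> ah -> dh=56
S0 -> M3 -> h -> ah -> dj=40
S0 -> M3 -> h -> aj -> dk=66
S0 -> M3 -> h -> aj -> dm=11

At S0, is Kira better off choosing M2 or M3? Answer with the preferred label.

M3

t (Priya): max(73, -59, -99) = 73
u (Priya): max(41, 63, 78, -25) = 78
v (Priya): max(87, 90, -51) = 90
d (Kira): min(73, 78, 90) = 73
w (Priya): max(-66, 40) = 40
x (Priya): max(-52, -74, 47) = 47
y (Priya): max(-9, -17, -26) = -9
e (Kira): min(40, 47, -9) = -9
M2 (Priya): max(73, -9) = 73
z (Priya): max(-86, -85) = -85
aa (Priya): max(-40, 68) = 68
ab (Priya): max(-27, -63) = -27
ac (Priya): max(22, 58, -45, -51) = 58
f (Kira): min(-85, 68, -27, 58) = -85
ad (Priya): max(-60, 77, 94, -40) = 94
ae (Priya): max(44, 7, -99) = 44
af (Priya): max(-84, 7, -19) = 7
g (Kira): min(94, 44, 7) = 7
ag (Priya): max(41, -6) = 41
ah (Priya): max(-87, 56, 40) = 56
aj (Priya): max(66, 11) = 66
h (Kira): min(41, 56, 66) = 41
M3 (Priya): max(-85, 7, 41) = 41
Kira prefers the lower value; M2=73, M3=41. M3 is better since 41 < 73.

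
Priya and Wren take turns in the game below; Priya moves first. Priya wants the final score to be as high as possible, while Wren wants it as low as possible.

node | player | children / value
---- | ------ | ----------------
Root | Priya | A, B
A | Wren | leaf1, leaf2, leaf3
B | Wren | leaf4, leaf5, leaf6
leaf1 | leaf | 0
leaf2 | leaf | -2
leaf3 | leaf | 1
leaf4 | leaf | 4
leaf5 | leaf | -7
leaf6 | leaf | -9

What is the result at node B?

B (Wren): min(4, -7, -9) = -9

-9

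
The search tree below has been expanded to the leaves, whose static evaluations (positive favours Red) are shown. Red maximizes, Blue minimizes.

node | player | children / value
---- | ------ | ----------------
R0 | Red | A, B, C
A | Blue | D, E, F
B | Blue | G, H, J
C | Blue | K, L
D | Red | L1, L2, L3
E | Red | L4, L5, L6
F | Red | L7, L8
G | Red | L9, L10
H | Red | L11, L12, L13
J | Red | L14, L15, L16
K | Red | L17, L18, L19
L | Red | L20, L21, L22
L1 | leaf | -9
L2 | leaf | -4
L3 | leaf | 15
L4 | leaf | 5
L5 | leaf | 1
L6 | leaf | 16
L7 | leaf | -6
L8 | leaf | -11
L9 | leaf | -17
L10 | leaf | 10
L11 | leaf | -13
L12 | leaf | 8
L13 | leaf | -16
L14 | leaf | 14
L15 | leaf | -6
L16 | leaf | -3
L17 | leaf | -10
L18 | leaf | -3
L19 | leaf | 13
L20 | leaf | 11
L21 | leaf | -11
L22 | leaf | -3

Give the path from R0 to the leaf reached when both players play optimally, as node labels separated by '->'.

R0 -> C -> L -> L20

D (Red): max(-9, -4, 15) = 15
E (Red): max(5, 1, 16) = 16
F (Red): max(-6, -11) = -6
A (Blue): min(15, 16, -6) = -6
G (Red): max(-17, 10) = 10
H (Red): max(-13, 8, -16) = 8
J (Red): max(14, -6, -3) = 14
B (Blue): min(10, 8, 14) = 8
K (Red): max(-10, -3, 13) = 13
L (Red): max(11, -11, -3) = 11
C (Blue): min(13, 11) = 11
R0 (Red): max(-6, 8, 11) = 11
At R0, Red picks C (highest: 11).
At C, Blue picks L (lowest: 11).
At L, Red picks L20 (highest: 11).
Terminal value 11.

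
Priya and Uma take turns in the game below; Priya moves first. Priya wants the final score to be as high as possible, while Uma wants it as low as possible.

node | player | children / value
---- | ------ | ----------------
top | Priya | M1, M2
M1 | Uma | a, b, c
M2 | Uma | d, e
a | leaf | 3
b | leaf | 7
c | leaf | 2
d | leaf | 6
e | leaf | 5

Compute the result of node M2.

5

M2 (Uma): min(6, 5) = 5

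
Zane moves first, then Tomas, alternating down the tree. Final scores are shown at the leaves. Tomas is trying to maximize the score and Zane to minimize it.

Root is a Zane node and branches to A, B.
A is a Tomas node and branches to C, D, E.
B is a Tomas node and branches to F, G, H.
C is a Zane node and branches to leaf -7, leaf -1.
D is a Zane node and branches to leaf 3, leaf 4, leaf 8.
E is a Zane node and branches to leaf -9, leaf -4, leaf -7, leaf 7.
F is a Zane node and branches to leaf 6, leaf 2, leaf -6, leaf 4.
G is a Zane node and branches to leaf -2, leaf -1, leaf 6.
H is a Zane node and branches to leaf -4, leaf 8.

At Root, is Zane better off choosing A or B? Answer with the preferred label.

B

C (Zane): min(-7, -1) = -7
D (Zane): min(3, 4, 8) = 3
E (Zane): min(-9, -4, -7, 7) = -9
A (Tomas): max(-7, 3, -9) = 3
F (Zane): min(6, 2, -6, 4) = -6
G (Zane): min(-2, -1, 6) = -2
H (Zane): min(-4, 8) = -4
B (Tomas): max(-6, -2, -4) = -2
Zane prefers the lower value; A=3, B=-2. B is better since -2 < 3.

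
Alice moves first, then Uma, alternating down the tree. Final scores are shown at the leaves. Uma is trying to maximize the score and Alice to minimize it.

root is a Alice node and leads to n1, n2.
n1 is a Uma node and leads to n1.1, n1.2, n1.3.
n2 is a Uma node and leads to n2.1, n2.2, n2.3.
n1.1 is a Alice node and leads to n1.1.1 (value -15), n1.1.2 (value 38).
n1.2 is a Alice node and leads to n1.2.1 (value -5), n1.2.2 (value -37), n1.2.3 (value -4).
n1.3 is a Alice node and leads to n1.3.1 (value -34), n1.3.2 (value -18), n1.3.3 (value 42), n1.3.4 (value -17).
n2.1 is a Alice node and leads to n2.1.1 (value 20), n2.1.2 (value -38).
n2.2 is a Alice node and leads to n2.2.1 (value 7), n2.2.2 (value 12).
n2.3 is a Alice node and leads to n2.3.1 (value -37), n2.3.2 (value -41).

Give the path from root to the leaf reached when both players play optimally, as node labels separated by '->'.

n1.1 (Alice): min(-15, 38) = -15
n1.2 (Alice): min(-5, -37, -4) = -37
n1.3 (Alice): min(-34, -18, 42, -17) = -34
n1 (Uma): max(-15, -37, -34) = -15
n2.1 (Alice): min(20, -38) = -38
n2.2 (Alice): min(7, 12) = 7
n2.3 (Alice): min(-37, -41) = -41
n2 (Uma): max(-38, 7, -41) = 7
root (Alice): min(-15, 7) = -15
At root, Alice picks n1 (lowest: -15).
At n1, Uma picks n1.1 (highest: -15).
At n1.1, Alice picks n1.1.1 (lowest: -15).
Terminal value -15.

root -> n1 -> n1.1 -> n1.1.1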